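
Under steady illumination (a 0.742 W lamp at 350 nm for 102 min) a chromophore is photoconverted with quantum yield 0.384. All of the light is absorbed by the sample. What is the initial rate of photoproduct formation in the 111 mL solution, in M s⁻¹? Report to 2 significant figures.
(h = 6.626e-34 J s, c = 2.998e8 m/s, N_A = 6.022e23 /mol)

7.5e-6 M s⁻¹

Photon energy at 350 nm: hc/λ = (6.626e-34)(2.998e8)/(350e-9) = 5.676e-19 J.
Energy delivered: (0.742 W)(6120 s) = 4541 J.
Photons incident: 4541 / 5.676e-19 = 8.000e21, i.e. 8.000e21/6.022e23 = 0.01328 mol.
Product formed: 0.384 × 0.01328 = 0.005100 mol.
Rate: 0.005100 mol / (6120 s × 0.111 L) = 7.5e-6 M s⁻¹.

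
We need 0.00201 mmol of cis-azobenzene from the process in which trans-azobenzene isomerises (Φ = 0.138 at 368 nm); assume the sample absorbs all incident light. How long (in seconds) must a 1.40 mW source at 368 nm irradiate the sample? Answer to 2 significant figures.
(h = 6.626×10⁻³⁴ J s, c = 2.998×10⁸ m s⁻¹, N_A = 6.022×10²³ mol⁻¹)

t ≈ 3400 s

Product: 0.00201 mmol = 2.01×10⁻⁶ mol.
Photons that must be absorbed: 2.01×10⁻⁶ / 0.138 = 1.457×10⁻⁵ mol.
Photon energy: hc/λ = 5.398×10⁻¹⁹ J; per mole, 3.251×10⁵ J mol⁻¹.
Energy required: 1.457×10⁻⁵ × 3.251×10⁵ = 4.737 J.
Time: 4.737 J / 0.0014 W = 3400 s.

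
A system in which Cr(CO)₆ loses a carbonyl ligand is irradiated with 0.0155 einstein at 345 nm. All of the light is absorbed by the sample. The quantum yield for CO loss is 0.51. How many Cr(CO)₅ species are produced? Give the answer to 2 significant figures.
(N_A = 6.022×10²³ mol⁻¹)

4.8×10²¹ species

Product: Φ × n_abs = 0.51 × 0.0155 = 0.007905 mol.
As a count: 0.007905 × 6.022×10²³ = 4.8×10²¹.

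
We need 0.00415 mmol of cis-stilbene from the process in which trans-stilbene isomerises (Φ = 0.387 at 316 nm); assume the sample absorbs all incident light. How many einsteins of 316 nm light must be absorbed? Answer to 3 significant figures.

Product: 0.00415 mmol = 4.15×10⁻⁶ mol.
Photons that must be absorbed: 4.15×10⁻⁶ / 0.387 = 1.072×10⁻⁵ mol.

1.07×10⁻⁵ einstein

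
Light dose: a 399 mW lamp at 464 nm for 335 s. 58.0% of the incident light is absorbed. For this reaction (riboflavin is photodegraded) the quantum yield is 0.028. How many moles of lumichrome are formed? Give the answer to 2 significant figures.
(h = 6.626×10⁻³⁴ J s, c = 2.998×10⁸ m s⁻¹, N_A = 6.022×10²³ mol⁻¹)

Photon energy at 464 nm: hc/λ = (6.626×10⁻³⁴)(2.998×10⁸)/(464×10⁻⁹) = 4.281×10⁻¹⁹ J.
Energy delivered: (399 mW)(335 s) = 133.7 J.
Photons incident: 133.7 / 4.281×10⁻¹⁹ = 3.123×10²⁰, i.e. 3.123×10²⁰/6.022×10²³ = 5.186×10⁻⁴ mol.
Photons absorbed: 0.580 × 5.186×10⁻⁴ = 3.008×10⁻⁴ mol.
Product: Φ × n_abs = 0.028 × 3.008×10⁻⁴ = 8.422×10⁻⁶ mol.

8.4×10⁻⁶ mol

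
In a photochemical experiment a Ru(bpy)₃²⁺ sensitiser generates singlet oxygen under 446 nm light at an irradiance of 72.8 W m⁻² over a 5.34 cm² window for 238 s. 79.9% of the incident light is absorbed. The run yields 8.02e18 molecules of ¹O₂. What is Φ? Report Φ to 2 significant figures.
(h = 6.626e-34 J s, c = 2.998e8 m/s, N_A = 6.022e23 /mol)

Φ = 0.48

Product: 8.02e18 / 6.022e23 = 1.332e-5 mol.
Photon energy at 446 nm: hc/λ = (6.626e-34)(2.998e8)/(446e-9) = 4.454e-19 J.
Energy delivered: (72.8 W m⁻²)(5.34e-4 m²)(238 s) = 9.252 J.
Photons incident: 9.252 / 4.454e-19 = 2.077e19, i.e. 2.077e19/6.022e23 = 3.449e-5 mol.
Photons absorbed: 0.799 × 3.449e-5 = 2.756e-5 mol.
Φ = 1.332e-5 mol / 2.756e-5 mol photons = 0.48.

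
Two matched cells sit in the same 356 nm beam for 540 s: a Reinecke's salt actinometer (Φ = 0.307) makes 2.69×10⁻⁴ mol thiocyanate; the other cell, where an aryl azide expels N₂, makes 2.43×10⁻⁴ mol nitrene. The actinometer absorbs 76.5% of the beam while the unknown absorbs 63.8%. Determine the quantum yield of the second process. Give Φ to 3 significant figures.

Photons absorbed by the actinometer: 2.69×10⁻⁴ / 0.307 = 8.762×10⁻⁴ mol.
Incident flux: 8.762×10⁻⁴ / 0.765 = 0.001145 einstein.
Absorbed by unknown: 0.638 × 0.001145 = 7.305×10⁻⁴ mol.
Φ(unknown) = 2.43×10⁻⁴ / 7.305×10⁻⁴ = 0.333.

Φ = 0.333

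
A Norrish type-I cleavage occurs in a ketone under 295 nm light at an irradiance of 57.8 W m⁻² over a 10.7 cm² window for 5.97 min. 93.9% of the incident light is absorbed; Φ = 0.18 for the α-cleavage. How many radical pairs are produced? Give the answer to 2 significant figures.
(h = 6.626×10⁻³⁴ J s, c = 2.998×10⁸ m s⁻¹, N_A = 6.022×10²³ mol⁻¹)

Photon energy at 295 nm: hc/λ = (6.626×10⁻³⁴)(2.998×10⁸)/(295×10⁻⁹) = 6.734×10⁻¹⁹ J.
Energy delivered: (57.8 W m⁻²)(10.7×10⁻⁴ m²)(358.2 s) = 22.15 J.
Photons incident: 22.15 / 6.734×10⁻¹⁹ = 3.289×10¹⁹, i.e. 3.289×10¹⁹/6.022×10²³ = 5.462×10⁻⁵ mol.
Photons absorbed: 0.939 × 5.462×10⁻⁵ = 5.129×10⁻⁵ mol.
Product: Φ × n_abs = 0.18 × 5.129×10⁻⁵ = 9.232×10⁻⁶ mol.
As a count: 9.232×10⁻⁶ × 6.022×10²³ = 5.6×10¹⁸.

5.6×10¹⁸ radical pairs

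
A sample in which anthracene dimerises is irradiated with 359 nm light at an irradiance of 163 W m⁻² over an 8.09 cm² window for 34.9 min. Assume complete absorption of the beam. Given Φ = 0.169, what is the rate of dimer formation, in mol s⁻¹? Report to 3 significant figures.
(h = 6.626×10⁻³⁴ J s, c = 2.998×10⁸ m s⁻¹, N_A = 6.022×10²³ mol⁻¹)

Photon energy at 359 nm: hc/λ = (6.626×10⁻³⁴)(2.998×10⁸)/(359×10⁻⁹) = 5.533×10⁻¹⁹ J.
Energy delivered: (163 W m⁻²)(8.09×10⁻⁴ m²)(2094 s) = 276.1 J.
Photons incident: 276.1 / 5.533×10⁻¹⁹ = 4.990×10²⁰, i.e. 4.990×10²⁰/6.022×10²³ = 8.286×10⁻⁴ mol.
Product formed: 0.169 × 8.286×10⁻⁴ = 1.400×10⁻⁴ mol.
Rate: 1.400×10⁻⁴ / 2094 s = 6.69×10⁻⁸ mol s⁻¹.

6.69×10⁻⁸ mol s⁻¹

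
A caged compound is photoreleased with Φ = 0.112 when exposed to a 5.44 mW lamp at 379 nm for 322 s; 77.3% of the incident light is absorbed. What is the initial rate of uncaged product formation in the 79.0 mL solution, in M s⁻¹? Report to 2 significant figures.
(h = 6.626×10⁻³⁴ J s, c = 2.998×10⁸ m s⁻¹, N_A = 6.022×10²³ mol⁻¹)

1.9×10⁻⁸ M s⁻¹

Photon energy at 379 nm: hc/λ = (6.626×10⁻³⁴)(2.998×10⁸)/(379×10⁻⁹) = 5.241×10⁻¹⁹ J.
Energy delivered: (5.44 mW)(322 s) = 1.752 J.
Photons incident: 1.752 / 5.241×10⁻¹⁹ = 3.343×10¹⁸, i.e. 3.343×10¹⁸/6.022×10²³ = 5.551×10⁻⁶ mol.
Photons absorbed: 0.773 × 5.551×10⁻⁶ = 4.291×10⁻⁶ mol.
Product formed: 0.112 × 4.291×10⁻⁶ = 4.806×10⁻⁷ mol.
Rate: 4.806×10⁻⁷ mol / (322 s × 0.079 L) = 1.9×10⁻⁸ M s⁻¹.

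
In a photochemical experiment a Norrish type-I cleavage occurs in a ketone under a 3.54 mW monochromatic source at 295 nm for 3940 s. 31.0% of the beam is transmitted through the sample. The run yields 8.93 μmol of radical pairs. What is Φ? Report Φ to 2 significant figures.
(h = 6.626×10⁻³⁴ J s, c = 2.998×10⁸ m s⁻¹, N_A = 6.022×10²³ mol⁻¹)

Product: 8.93 μmol = 8.93×10⁻⁶ mol.
Photon energy at 295 nm: hc/λ = (6.626×10⁻³⁴)(2.998×10⁸)/(295×10⁻⁹) = 6.734×10⁻¹⁹ J.
Energy delivered: (3.54 mW)(3940 s) = 13.95 J.
Photons incident: 13.95 / 6.734×10⁻¹⁹ = 2.072×10¹⁹, i.e. 2.072×10¹⁹/6.022×10²³ = 3.441×10⁻⁵ mol.
Fraction absorbed: 1 − 31.0/100 = 0.6900.
Photons absorbed: 0.6900 × 3.441×10⁻⁵ = 2.374×10⁻⁵ mol.
Φ = 8.93×10⁻⁶ mol / 2.374×10⁻⁵ mol photons = 0.38.

Φ = 0.38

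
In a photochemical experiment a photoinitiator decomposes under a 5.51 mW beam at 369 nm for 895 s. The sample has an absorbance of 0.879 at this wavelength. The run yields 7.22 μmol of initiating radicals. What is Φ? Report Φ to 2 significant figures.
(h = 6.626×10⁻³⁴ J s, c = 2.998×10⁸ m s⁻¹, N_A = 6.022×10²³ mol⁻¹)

Product: 7.22 μmol = 7.22×10⁻⁶ mol.
Photon energy at 369 nm: hc/λ = (6.626×10⁻³⁴)(2.998×10⁸)/(369×10⁻⁹) = 5.383×10⁻¹⁹ J.
Energy delivered: (5.51 mW)(895 s) = 4.931 J.
Photons incident: 4.931 / 5.383×10⁻¹⁹ = 9.160×10¹⁸, i.e. 9.160×10¹⁸/6.022×10²³ = 1.521×10⁻⁵ mol.
Fraction absorbed: 1 − 10^(−0.879) = 0.8679.
Photons absorbed: 0.8679 × 1.521×10⁻⁵ = 1.320×10⁻⁵ mol.
Φ = 7.22×10⁻⁶ mol / 1.320×10⁻⁵ mol photons = 0.55.

Φ = 0.55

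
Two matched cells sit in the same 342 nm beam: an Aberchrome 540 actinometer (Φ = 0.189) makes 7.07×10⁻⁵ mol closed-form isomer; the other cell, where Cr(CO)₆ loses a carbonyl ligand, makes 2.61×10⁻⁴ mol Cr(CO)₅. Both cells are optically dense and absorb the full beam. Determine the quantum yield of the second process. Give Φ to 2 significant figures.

Φ = 0.70

Photons absorbed by the actinometer: 7.07×10⁻⁵ / 0.189 = 3.741×10⁻⁴ mol.
Φ(unknown) = 2.61×10⁻⁴ / 3.741×10⁻⁴ = 0.70.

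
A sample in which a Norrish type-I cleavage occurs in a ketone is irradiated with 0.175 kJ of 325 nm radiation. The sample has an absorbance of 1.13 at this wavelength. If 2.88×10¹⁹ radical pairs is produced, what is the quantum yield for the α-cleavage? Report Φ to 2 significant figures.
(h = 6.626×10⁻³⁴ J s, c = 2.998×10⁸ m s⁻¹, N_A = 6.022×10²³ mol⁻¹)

Product: 2.88×10¹⁹ / 6.022×10²³ = 4.782×10⁻⁵ mol.
Photon energy at 325 nm: hc/λ = (6.626×10⁻³⁴)(2.998×10⁸)/(325×10⁻⁹) = 6.112×10⁻¹⁹ J.
Incident energy: 0.175 kJ = 175 J.
Photons incident: 175 / 6.112×10⁻¹⁹ = 2.863×10²⁰, i.e. 2.863×10²⁰/6.022×10²³ = 4.754×10⁻⁴ mol.
Fraction absorbed: 1 − 10^(−1.13) = 0.9259.
Photons absorbed: 0.9259 × 4.754×10⁻⁴ = 4.402×10⁻⁴ mol.
Φ = 4.782×10⁻⁵ mol / 4.402×10⁻⁴ mol photons = 0.11.

Φ = 0.11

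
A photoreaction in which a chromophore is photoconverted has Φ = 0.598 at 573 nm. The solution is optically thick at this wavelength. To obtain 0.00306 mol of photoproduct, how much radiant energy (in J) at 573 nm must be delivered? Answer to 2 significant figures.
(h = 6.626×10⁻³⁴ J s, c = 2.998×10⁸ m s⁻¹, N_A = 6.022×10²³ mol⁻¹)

1100 J

Photons that must be absorbed: 0.00306 / 0.598 = 0.005117 mol.
Photon energy: hc/λ = 3.467×10⁻¹⁹ J; per mole, 2.088×10⁵ J mol⁻¹.
Energy required: 0.005117 × 2.088×10⁵ = 1100 J.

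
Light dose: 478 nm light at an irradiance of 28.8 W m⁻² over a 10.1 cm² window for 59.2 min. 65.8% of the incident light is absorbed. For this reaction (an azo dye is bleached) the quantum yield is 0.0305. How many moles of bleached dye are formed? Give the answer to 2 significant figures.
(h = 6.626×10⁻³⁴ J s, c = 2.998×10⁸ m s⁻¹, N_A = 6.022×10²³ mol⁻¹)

Photon energy at 478 nm: hc/λ = (6.626×10⁻³⁴)(2.998×10⁸)/(478×10⁻⁹) = 4.156×10⁻¹⁹ J.
Energy delivered: (28.8 W m⁻²)(10.1×10⁻⁴ m²)(3552 s) = 103.3 J.
Photons incident: 103.3 / 4.156×10⁻¹⁹ = 2.486×10²⁰, i.e. 2.486×10²⁰/6.022×10²³ = 4.128×10⁻⁴ mol.
Photons absorbed: 0.658 × 4.128×10⁻⁴ = 2.716×10⁻⁴ mol.
Product: Φ × n_abs = 0.0305 × 2.716×10⁻⁴ = 8.284×10⁻⁶ mol.

8.3×10⁻⁶ mol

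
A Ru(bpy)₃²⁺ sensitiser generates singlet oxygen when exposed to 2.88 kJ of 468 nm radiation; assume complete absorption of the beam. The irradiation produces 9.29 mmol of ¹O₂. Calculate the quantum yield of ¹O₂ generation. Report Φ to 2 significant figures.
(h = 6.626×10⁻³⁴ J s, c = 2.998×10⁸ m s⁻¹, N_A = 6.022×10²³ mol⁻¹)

Φ = 0.82

Product: 9.29 mmol = 0.00929 mol.
Photon energy at 468 nm: hc/λ = (6.626×10⁻³⁴)(2.998×10⁸)/(468×10⁻⁹) = 4.245×10⁻¹⁹ J.
Incident energy: 2.88 kJ = 2880 J.
Photons incident: 2880 / 4.245×10⁻¹⁹ = 6.784×10²¹, i.e. 6.784×10²¹/6.022×10²³ = 0.01127 mol.
Φ = 0.00929 mol / 0.01127 mol photons = 0.82.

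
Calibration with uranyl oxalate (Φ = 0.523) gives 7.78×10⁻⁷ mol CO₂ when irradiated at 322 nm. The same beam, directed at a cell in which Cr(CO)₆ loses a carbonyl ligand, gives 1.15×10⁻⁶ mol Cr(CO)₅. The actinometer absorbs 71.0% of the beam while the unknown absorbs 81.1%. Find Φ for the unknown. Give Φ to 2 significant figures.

Photons absorbed by the actinometer: 7.78×10⁻⁷ / 0.523 = 1.488×10⁻⁶ mol.
Incident flux: 1.488×10⁻⁶ / 0.710 = 2.096×10⁻⁶ einstein.
Absorbed by unknown: 0.811 × 2.096×10⁻⁶ = 1.700×10⁻⁶ mol.
Φ(unknown) = 1.15×10⁻⁶ / 1.700×10⁻⁶ = 0.68.

Φ = 0.68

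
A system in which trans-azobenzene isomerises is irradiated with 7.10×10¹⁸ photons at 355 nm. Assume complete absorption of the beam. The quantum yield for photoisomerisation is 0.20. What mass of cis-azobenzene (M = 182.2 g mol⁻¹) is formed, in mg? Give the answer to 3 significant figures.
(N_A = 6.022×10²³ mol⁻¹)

0.430 mg

Moles of photons: 7.10×10¹⁸ / 6.022×10²³ = 1.179×10⁻⁵ mol.
Product: Φ × n_abs = 0.20 × 1.179×10⁻⁵ = 2.358×10⁻⁶ mol.
Mass: 2.358×10⁻⁶ × 182.2 = 4.296×10⁻⁴ g = 0.430 mg.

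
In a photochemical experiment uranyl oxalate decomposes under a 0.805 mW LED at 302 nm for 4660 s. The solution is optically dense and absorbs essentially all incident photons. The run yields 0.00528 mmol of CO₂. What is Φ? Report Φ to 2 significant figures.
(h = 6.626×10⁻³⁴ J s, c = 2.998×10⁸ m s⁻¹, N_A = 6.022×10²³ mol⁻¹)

Φ = 0.56

Product: 0.00528 mmol = 5.28×10⁻⁶ mol.
Photon energy at 302 nm: hc/λ = (6.626×10⁻³⁴)(2.998×10⁸)/(302×10⁻⁹) = 6.578×10⁻¹⁹ J.
Energy delivered: (0.805 mW)(4660 s) = 3.751 J.
Photons incident: 3.751 / 6.578×10⁻¹⁹ = 5.702×10¹⁸, i.e. 5.702×10¹⁸/6.022×10²³ = 9.469×10⁻⁶ mol.
Φ = 5.28×10⁻⁶ mol / 9.469×10⁻⁶ mol photons = 0.56.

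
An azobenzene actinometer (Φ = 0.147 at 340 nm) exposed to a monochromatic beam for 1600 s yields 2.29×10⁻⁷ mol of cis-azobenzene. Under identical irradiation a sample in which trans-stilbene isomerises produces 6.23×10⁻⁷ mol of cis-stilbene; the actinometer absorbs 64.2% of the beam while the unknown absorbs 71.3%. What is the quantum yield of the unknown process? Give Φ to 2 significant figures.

Φ = 0.36

Photons absorbed by the actinometer: 2.29×10⁻⁷ / 0.147 = 1.558×10⁻⁶ mol.
Incident flux: 1.558×10⁻⁶ / 0.642 = 2.427×10⁻⁶ einstein.
Absorbed by unknown: 0.713 × 2.427×10⁻⁶ = 1.730×10⁻⁶ mol.
Φ(unknown) = 6.23×10⁻⁷ / 1.730×10⁻⁶ = 0.36.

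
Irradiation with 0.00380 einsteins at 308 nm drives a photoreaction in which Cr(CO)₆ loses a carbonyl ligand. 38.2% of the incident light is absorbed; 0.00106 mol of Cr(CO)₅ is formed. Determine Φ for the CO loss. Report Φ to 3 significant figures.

Photons absorbed: 0.382 × 0.00380 = 0.001452 mol.
Φ = 0.00106 mol / 0.001452 mol photons = 0.730.

Φ = 0.730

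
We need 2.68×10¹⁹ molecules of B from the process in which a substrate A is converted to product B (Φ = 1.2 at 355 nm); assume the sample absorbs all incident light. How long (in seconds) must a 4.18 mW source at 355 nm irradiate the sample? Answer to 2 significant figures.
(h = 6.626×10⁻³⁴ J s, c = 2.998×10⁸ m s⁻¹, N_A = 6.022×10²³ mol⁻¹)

Product: 2.68×10¹⁹ / 6.022×10²³ = 4.450×10⁻⁵ mol.
Photons that must be absorbed: 4.450×10⁻⁵ / 1.2 = 3.708×10⁻⁵ mol.
Photon energy: hc/λ = 5.596×10⁻¹⁹ J; per mole, 3.370×10⁵ J mol⁻¹.
Energy required: 3.708×10⁻⁵ × 3.370×10⁵ = 12.50 J.
Time: 12.50 J / 0.00418 W = 3000 s.

t ≈ 3000 s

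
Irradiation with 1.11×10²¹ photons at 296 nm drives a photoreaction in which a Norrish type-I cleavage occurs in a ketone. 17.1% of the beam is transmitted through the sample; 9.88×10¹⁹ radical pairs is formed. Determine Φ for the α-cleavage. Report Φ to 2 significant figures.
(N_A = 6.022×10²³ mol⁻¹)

Φ = 0.11

Product: 9.88×10¹⁹ / 6.022×10²³ = 1.641×10⁻⁴ mol.
Moles of photons: 1.11×10²¹ / 6.022×10²³ = 0.001843 mol.
Fraction absorbed: 1 − 17.1/100 = 0.8290.
Photons absorbed: 0.8290 × 0.001843 = 0.001528 mol.
Φ = 1.641×10⁻⁴ mol / 0.001528 mol photons = 0.11.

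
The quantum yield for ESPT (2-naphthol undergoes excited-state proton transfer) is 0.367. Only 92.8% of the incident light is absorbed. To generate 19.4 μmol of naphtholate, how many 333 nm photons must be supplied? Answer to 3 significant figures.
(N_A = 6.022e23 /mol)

Product: 19.4 μmol = 1.94e-5 mol.
Photons that must be absorbed: 1.94e-5 / 0.367 = 5.286e-5 mol.
Incident photons needed: 5.286e-5 / 0.928 = 5.696e-5 mol.
Photon count: 5.696e-5 × 6.022e23 = 3.43e19.

3.43e19 photons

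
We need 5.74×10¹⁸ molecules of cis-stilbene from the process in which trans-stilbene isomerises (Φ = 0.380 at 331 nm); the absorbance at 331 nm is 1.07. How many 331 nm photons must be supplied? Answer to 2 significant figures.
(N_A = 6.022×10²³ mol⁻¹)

Product: 5.74×10¹⁸ / 6.022×10²³ = 9.532×10⁻⁶ mol.
Photons that must be absorbed: 9.532×10⁻⁶ / 0.380 = 2.508×10⁻⁵ mol.
Fraction absorbed: 1 − 10^(−1.07) = 0.9149.
Incident photons needed: 2.508×10⁻⁵ / 0.9149 = 2.741×10⁻⁵ mol.
Photon count: 2.741×10⁻⁵ × 6.022×10²³ = 1.7×10¹⁹.

1.7×10¹⁹ photons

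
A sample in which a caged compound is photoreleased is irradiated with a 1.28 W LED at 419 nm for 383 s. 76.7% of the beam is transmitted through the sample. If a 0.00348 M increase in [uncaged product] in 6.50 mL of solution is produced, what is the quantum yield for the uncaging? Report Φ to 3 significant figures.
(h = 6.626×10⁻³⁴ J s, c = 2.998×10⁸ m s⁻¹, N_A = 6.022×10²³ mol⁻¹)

Φ = 0.0565

Product: (0.00348 M)(0.0065 L) = 2.262×10⁻⁵ mol.
Photon energy at 419 nm: hc/λ = (6.626×10⁻³⁴)(2.998×10⁸)/(419×10⁻⁹) = 4.741×10⁻¹⁹ J.
Energy delivered: (1.28 W)(383 s) = 490.2 J.
Photons incident: 490.2 / 4.741×10⁻¹⁹ = 1.034×10²¹, i.e. 1.034×10²¹/6.022×10²³ = 0.001717 mol.
Fraction absorbed: 1 − 76.7/100 = 0.2330.
Photons absorbed: 0.2330 × 0.001717 = 4.001×10⁻⁴ mol.
Φ = 2.262×10⁻⁵ mol / 4.001×10⁻⁴ mol photons = 0.0565.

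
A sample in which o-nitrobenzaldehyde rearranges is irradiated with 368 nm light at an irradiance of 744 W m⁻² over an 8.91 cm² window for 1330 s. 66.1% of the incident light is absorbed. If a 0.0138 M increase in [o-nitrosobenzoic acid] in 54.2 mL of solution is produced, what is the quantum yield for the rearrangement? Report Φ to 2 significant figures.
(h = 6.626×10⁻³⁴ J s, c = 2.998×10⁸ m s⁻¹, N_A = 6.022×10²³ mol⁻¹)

Φ = 0.42

Product: (0.0138 M)(0.0542 L) = 7.480×10⁻⁴ mol.
Photon energy at 368 nm: hc/λ = (6.626×10⁻³⁴)(2.998×10⁸)/(368×10⁻⁹) = 5.398×10⁻¹⁹ J.
Energy delivered: (744 W m⁻²)(8.91×10⁻⁴ m²)(1330 s) = 881.7 J.
Photons incident: 881.7 / 5.398×10⁻¹⁹ = 1.633×10²¹, i.e. 1.633×10²¹/6.022×10²³ = 0.002712 mol.
Photons absorbed: 0.661 × 0.002712 = 0.001793 mol.
Φ = 7.480×10⁻⁴ mol / 0.001793 mol photons = 0.42.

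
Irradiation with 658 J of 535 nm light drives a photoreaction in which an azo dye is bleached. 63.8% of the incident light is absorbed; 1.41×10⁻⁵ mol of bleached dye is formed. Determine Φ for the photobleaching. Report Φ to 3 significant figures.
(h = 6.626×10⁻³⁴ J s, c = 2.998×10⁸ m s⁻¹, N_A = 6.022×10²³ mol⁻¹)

Φ = 0.00751

Photon energy at 535 nm: hc/λ = (6.626×10⁻³⁴)(2.998×10⁸)/(535×10⁻⁹) = 3.713×10⁻¹⁹ J.
Photons incident: 658 / 3.713×10⁻¹⁹ = 1.772×10²¹, i.e. 1.772×10²¹/6.022×10²³ = 0.002943 mol.
Photons absorbed: 0.638 × 0.002943 = 0.001878 mol.
Φ = 1.41×10⁻⁵ mol / 0.001878 mol photons = 0.00751.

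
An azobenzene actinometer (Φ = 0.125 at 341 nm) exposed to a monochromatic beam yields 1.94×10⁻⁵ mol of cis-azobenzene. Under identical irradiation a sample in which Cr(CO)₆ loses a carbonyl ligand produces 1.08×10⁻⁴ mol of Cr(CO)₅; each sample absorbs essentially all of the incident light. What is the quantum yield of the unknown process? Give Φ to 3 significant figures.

Φ = 0.696

Photons absorbed by the actinometer: 1.94×10⁻⁵ / 0.125 = 1.552×10⁻⁴ mol.
Φ(unknown) = 1.08×10⁻⁴ / 1.552×10⁻⁴ = 0.696.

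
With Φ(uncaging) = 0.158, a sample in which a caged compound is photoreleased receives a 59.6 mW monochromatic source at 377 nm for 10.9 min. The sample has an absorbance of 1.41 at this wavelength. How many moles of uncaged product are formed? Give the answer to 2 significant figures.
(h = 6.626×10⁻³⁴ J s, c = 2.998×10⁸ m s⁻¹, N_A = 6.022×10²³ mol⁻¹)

Photon energy at 377 nm: hc/λ = (6.626×10⁻³⁴)(2.998×10⁸)/(377×10⁻⁹) = 5.269×10⁻¹⁹ J.
Energy delivered: (59.6 mW)(654 s) = 38.98 J.
Photons incident: 38.98 / 5.269×10⁻¹⁹ = 7.398×10¹⁹, i.e. 7.398×10¹⁹/6.022×10²³ = 1.228×10⁻⁴ mol.
Fraction absorbed: 1 − 10^(−1.41) = 0.9611.
Photons absorbed: 0.9611 × 1.228×10⁻⁴ = 1.180×10⁻⁴ mol.
Product: Φ × n_abs = 0.158 × 1.180×10⁻⁴ = 1.864×10⁻⁵ mol.

1.9×10⁻⁵ mol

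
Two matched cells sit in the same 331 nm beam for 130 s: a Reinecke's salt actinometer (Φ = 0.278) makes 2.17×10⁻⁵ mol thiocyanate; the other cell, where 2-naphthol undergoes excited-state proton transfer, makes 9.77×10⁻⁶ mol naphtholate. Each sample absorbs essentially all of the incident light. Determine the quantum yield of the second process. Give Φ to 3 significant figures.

Φ = 0.125

Photons absorbed by the actinometer: 2.17×10⁻⁵ / 0.278 = 7.806×10⁻⁵ mol.
Φ(unknown) = 9.77×10⁻⁶ / 7.806×10⁻⁵ = 0.125.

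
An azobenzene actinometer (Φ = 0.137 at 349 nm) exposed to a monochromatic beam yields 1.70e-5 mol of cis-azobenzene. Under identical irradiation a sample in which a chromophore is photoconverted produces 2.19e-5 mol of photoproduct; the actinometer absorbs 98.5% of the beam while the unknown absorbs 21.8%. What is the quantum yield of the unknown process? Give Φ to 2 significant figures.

Photons absorbed by the actinometer: 1.70e-5 / 0.137 = 1.241e-4 mol.
Incident flux: 1.241e-4 / 0.985 = 1.260e-4 einstein.
Absorbed by unknown: 0.218 × 1.260e-4 = 2.747e-5 mol.
Φ(unknown) = 2.19e-5 / 2.747e-5 = 0.80.

Φ = 0.80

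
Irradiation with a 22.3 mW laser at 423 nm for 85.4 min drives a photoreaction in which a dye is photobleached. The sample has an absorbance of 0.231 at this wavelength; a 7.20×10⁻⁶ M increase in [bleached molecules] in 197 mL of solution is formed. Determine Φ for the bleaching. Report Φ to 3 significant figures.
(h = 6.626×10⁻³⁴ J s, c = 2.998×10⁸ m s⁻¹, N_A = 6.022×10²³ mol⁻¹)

Φ = 0.00851

Product: (7.20×10⁻⁶ M)(0.197 L) = 1.418×10⁻⁶ mol.
Photon energy at 423 nm: hc/λ = (6.626×10⁻³⁴)(2.998×10⁸)/(423×10⁻⁹) = 4.696×10⁻¹⁹ J.
Energy delivered: (22.3 mW)(5124 s) = 114.3 J.
Photons incident: 114.3 / 4.696×10⁻¹⁹ = 2.434×10²⁰, i.e. 2.434×10²⁰/6.022×10²³ = 4.042×10⁻⁴ mol.
Fraction absorbed: 1 − 10^(−0.231) = 0.4125.
Photons absorbed: 0.4125 × 4.042×10⁻⁴ = 1.667×10⁻⁴ mol.
Φ = 1.418×10⁻⁶ mol / 1.667×10⁻⁴ mol photons = 0.00851.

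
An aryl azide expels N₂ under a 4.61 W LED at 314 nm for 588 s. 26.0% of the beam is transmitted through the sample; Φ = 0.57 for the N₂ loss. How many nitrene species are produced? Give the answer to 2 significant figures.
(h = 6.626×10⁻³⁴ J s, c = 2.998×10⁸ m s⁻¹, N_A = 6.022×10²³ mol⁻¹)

Photon energy at 314 nm: hc/λ = (6.626×10⁻³⁴)(2.998×10⁸)/(314×10⁻⁹) = 6.326×10⁻¹⁹ J.
Energy delivered: (4.61 W)(588 s) = 2711 J.
Photons incident: 2711 / 6.326×10⁻¹⁹ = 4.285×10²¹, i.e. 4.285×10²¹/6.022×10²³ = 0.007116 mol.
Fraction absorbed: 1 − 26.0/100 = 0.7400.
Photons absorbed: 0.7400 × 0.007116 = 0.005266 mol.
Product: Φ × n_abs = 0.57 × 0.005266 = 0.003002 mol.
As a count: 0.003002 × 6.022×10²³ = 1.8×10²¹.

1.8×10²¹ species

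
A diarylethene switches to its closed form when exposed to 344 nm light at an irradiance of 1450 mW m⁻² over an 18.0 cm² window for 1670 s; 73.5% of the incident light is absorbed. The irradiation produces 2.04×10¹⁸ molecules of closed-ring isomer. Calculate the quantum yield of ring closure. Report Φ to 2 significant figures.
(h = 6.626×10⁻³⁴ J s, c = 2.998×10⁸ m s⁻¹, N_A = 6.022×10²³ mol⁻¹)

Product: 2.04×10¹⁸ / 6.022×10²³ = 3.388×10⁻⁶ mol.
Photon energy at 344 nm: hc/λ = (6.626×10⁻³⁴)(2.998×10⁸)/(344×10⁻⁹) = 5.775×10⁻¹⁹ J.
Energy delivered: (1450 mW m⁻²)(18.0×10⁻⁴ m²)(1670 s) = 4.359 J.
Photons incident: 4.359 / 5.775×10⁻¹⁹ = 7.548×10¹⁸, i.e. 7.548×10¹⁸/6.022×10²³ = 1.253×10⁻⁵ mol.
Photons absorbed: 0.735 × 1.253×10⁻⁵ = 9.210×10⁻⁶ mol.
Φ = 3.388×10⁻⁶ mol / 9.210×10⁻⁶ mol photons = 0.37.

Φ = 0.37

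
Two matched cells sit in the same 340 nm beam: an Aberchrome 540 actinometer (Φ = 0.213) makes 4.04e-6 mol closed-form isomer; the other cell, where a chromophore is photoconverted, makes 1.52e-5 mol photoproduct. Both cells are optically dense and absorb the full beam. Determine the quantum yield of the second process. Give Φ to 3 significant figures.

Photons absorbed by the actinometer: 4.04e-6 / 0.213 = 1.897e-5 mol.
Φ(unknown) = 1.52e-5 / 1.897e-5 = 0.801.

Φ = 0.801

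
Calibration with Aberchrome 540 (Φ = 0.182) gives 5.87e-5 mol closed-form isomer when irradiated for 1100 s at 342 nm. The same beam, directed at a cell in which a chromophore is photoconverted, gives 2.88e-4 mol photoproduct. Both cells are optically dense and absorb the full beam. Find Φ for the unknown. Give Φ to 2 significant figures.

Φ = 0.89

Photons absorbed by the actinometer: 5.87e-5 / 0.182 = 3.225e-4 mol.
Φ(unknown) = 2.88e-4 / 3.225e-4 = 0.89.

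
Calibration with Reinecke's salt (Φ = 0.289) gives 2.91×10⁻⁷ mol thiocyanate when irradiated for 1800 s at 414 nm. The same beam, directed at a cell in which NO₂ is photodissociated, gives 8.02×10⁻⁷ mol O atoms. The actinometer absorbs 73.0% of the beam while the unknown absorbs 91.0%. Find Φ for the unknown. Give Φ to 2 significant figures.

Φ = 0.64

Photons absorbed by the actinometer: 2.91×10⁻⁷ / 0.289 = 1.007×10⁻⁶ mol.
Incident flux: 1.007×10⁻⁶ / 0.730 = 1.379×10⁻⁶ einstein.
Absorbed by unknown: 0.910 × 1.379×10⁻⁶ = 1.255×10⁻⁶ mol.
Φ(unknown) = 8.02×10⁻⁷ / 1.255×10⁻⁶ = 0.64.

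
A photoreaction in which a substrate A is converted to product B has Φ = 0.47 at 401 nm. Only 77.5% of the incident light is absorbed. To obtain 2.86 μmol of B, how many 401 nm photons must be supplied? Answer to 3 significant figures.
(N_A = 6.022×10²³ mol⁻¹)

4.73×10¹⁸ photons

Product: 2.86 μmol = 2.86×10⁻⁶ mol.
Photons that must be absorbed: 2.86×10⁻⁶ / 0.47 = 6.085×10⁻⁶ mol.
Incident photons needed: 6.085×10⁻⁶ / 0.775 = 7.852×10⁻⁶ mol.
Photon count: 7.852×10⁻⁶ × 6.022×10²³ = 4.73×10¹⁸.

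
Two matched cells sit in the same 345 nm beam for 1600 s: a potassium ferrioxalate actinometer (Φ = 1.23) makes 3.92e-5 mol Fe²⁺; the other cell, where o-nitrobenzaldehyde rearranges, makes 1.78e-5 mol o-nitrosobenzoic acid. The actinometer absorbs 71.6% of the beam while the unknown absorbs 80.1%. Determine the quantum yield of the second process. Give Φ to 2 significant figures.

Photons absorbed by the actinometer: 3.92e-5 / 1.23 = 3.187e-5 mol.
Incident flux: 3.187e-5 / 0.716 = 4.451e-5 einstein.
Absorbed by unknown: 0.801 × 4.451e-5 = 3.565e-5 mol.
Φ(unknown) = 1.78e-5 / 3.565e-5 = 0.50.

Φ = 0.50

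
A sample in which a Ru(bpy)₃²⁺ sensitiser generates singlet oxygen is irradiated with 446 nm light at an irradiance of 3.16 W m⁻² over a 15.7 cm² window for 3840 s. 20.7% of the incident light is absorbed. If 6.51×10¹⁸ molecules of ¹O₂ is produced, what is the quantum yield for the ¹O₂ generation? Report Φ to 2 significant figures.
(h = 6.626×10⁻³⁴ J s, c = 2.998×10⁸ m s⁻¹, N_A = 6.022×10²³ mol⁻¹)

Φ = 0.74

Product: 6.51×10¹⁸ / 6.022×10²³ = 1.081×10⁻⁵ mol.
Photon energy at 446 nm: hc/λ = (6.626×10⁻³⁴)(2.998×10⁸)/(446×10⁻⁹) = 4.454×10⁻¹⁹ J.
Energy delivered: (3.16 W m⁻²)(15.7×10⁻⁴ m²)(3840 s) = 19.05 J.
Photons incident: 19.05 / 4.454×10⁻¹⁹ = 4.277×10¹⁹, i.e. 4.277×10¹⁹/6.022×10²³ = 7.102×10⁻⁵ mol.
Photons absorbed: 0.207 × 7.102×10⁻⁵ = 1.470×10⁻⁵ mol.
Φ = 1.081×10⁻⁵ mol / 1.470×10⁻⁵ mol photons = 0.74.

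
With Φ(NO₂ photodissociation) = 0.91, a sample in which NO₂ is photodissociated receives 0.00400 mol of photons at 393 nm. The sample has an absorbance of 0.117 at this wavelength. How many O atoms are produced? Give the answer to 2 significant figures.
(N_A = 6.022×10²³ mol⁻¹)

Fraction absorbed: 1 − 10^(−0.117) = 0.2362.
Photons absorbed: 0.2362 × 0.00400 = 9.448×10⁻⁴ mol.
Product: Φ × n_abs = 0.91 × 9.448×10⁻⁴ = 8.598×10⁻⁴ mol.
As a count: 8.598×10⁻⁴ × 6.022×10²³ = 5.2×10²⁰.

5.2×10²⁰ atoms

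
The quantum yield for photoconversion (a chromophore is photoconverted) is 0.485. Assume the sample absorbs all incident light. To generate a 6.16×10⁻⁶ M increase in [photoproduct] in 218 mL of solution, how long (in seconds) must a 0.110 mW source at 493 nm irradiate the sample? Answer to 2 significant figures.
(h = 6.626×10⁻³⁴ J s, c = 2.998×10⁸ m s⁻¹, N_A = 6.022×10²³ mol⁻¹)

t ≈ 6100 s

Product: (6.16×10⁻⁶ M)(0.218 L) = 1.343×10⁻⁶ mol.
Photons that must be absorbed: 1.343×10⁻⁶ / 0.485 = 2.769×10⁻⁶ mol.
Photon energy: hc/λ = 4.029×10⁻¹⁹ J; per mole, 2.426×10⁵ J mol⁻¹.
Energy required: 2.769×10⁻⁶ × 2.426×10⁵ = 0.6718 J.
Time: 0.6718 J / 0.00011 W = 6100 s.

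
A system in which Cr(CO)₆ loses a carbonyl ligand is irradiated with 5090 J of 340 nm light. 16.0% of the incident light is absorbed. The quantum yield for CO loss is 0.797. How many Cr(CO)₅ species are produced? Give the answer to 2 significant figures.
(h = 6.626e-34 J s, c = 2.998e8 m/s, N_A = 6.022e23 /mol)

1.1e21 species

Photon energy at 340 nm: hc/λ = (6.626e-34)(2.998e8)/(340e-9) = 5.843e-19 J.
Photons incident: 5090 / 5.843e-19 = 8.711e21, i.e. 8.711e21/6.022e23 = 0.01447 mol.
Photons absorbed: 0.160 × 0.01447 = 0.002315 mol.
Product: Φ × n_abs = 0.797 × 0.002315 = 0.001845 mol.
As a count: 0.001845 × 6.022e23 = 1.1e21.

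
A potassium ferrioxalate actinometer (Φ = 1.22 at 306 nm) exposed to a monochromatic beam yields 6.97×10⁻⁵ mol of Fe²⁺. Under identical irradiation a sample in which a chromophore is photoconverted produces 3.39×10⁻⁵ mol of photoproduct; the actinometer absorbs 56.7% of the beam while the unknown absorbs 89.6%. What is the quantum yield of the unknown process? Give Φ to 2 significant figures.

Φ = 0.38

Photons absorbed by the actinometer: 6.97×10⁻⁵ / 1.22 = 5.713×10⁻⁵ mol.
Incident flux: 5.713×10⁻⁵ / 0.567 = 1.008×10⁻⁴ einstein.
Absorbed by unknown: 0.896 × 1.008×10⁻⁴ = 9.032×10⁻⁵ mol.
Φ(unknown) = 3.39×10⁻⁵ / 9.032×10⁻⁵ = 0.38.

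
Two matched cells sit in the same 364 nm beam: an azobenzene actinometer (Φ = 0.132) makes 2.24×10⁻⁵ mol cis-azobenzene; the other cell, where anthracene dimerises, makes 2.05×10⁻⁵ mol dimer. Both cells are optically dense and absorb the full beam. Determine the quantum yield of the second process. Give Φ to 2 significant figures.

Photons absorbed by the actinometer: 2.24×10⁻⁵ / 0.132 = 1.697×10⁻⁴ mol.
Φ(unknown) = 2.05×10⁻⁵ / 1.697×10⁻⁴ = 0.12.

Φ = 0.12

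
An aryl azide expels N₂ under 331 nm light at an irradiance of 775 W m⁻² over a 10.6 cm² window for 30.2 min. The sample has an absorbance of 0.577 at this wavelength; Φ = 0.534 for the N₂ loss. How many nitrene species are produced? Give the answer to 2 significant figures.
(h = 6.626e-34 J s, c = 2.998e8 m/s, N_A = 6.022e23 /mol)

Photon energy at 331 nm: hc/λ = (6.626e-34)(2.998e8)/(331e-9) = 6.001e-19 J.
Energy delivered: (775 W m⁻²)(10.6e-4 m²)(1812 s) = 1489 J.
Photons incident: 1489 / 6.001e-19 = 2.481e21, i.e. 2.481e21/6.022e23 = 0.004120 mol.
Fraction absorbed: 1 − 10^(−0.577) = 0.7351.
Photons absorbed: 0.7351 × 0.004120 = 0.003029 mol.
Product: Φ × n_abs = 0.534 × 0.003029 = 0.001617 mol.
As a count: 0.001617 × 6.022e23 = 9.7e20.

9.7e20 species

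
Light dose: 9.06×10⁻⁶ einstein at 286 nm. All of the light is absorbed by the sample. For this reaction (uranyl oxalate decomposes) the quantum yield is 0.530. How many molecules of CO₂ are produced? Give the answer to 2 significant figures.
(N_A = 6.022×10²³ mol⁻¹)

2.9×10¹⁸ molecules

Product: Φ × n_abs = 0.530 × 9.06×10⁻⁶ = 4.802×10⁻⁶ mol.
As a count: 4.802×10⁻⁶ × 6.022×10²³ = 2.9×10¹⁸.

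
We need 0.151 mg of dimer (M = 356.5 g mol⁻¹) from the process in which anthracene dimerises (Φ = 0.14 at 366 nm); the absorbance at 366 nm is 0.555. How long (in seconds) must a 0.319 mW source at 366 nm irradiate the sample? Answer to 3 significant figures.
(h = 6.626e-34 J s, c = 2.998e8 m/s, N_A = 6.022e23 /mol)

t ≈ 4300 s

Product: 0.151 mg / 356.5 g mol⁻¹ = 4.236e-7 mol.
Photons that must be absorbed: 4.236e-7 / 0.14 = 3.026e-6 mol.
Fraction absorbed: 1 − 10^(−0.555) = 0.7214.
Incident photons needed: 3.026e-6 / 0.7214 = 4.195e-6 mol.
Photon energy: hc/λ = 5.428e-19 J; per mole, 3.269e5 J mol⁻¹.
Energy required: 4.195e-6 × 3.269e5 = 1.371 J.
Time: 1.371 J / 0.000319 W = 4300 s.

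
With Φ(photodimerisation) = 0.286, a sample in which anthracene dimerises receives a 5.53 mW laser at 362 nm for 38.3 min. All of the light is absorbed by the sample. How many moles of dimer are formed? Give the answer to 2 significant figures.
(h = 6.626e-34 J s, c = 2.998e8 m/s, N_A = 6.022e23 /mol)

Photon energy at 362 nm: hc/λ = (6.626e-34)(2.998e8)/(362e-9) = 5.487e-19 J.
Energy delivered: (5.53 mW)(2298 s) = 12.71 J.
Photons incident: 12.71 / 5.487e-19 = 2.316e19, i.e. 2.316e19/6.022e23 = 3.846e-5 mol.
Product: Φ × n_abs = 0.286 × 3.846e-5 = 1.100e-5 mol.

1.1e-5 mol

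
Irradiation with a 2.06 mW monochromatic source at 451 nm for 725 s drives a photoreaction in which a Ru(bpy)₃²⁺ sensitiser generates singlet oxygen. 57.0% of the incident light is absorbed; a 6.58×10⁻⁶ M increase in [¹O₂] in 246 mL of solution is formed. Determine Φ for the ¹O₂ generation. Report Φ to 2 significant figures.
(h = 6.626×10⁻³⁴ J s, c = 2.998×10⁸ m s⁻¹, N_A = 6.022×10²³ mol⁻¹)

Φ = 0.50

Product: (6.58×10⁻⁶ M)(0.246 L) = 1.619×10⁻⁶ mol.
Photon energy at 451 nm: hc/λ = (6.626×10⁻³⁴)(2.998×10⁸)/(451×10⁻⁹) = 4.405×10⁻¹⁹ J.
Energy delivered: (2.06 mW)(725 s) = 1.494 J.
Photons incident: 1.494 / 4.405×10⁻¹⁹ = 3.392×10¹⁸, i.e. 3.392×10¹⁸/6.022×10²³ = 5.633×10⁻⁶ mol.
Photons absorbed: 0.570 × 5.633×10⁻⁶ = 3.211×10⁻⁶ mol.
Φ = 1.619×10⁻⁶ mol / 3.211×10⁻⁶ mol photons = 0.50.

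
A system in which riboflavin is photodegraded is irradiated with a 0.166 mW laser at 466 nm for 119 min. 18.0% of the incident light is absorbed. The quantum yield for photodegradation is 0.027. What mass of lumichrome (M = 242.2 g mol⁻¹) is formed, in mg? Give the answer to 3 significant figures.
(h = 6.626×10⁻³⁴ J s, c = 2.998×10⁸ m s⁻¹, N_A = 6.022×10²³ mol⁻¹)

0.00543 mg

Photon energy at 466 nm: hc/λ = (6.626×10⁻³⁴)(2.998×10⁸)/(466×10⁻⁹) = 4.263×10⁻¹⁹ J.
Energy delivered: (0.166 mW)(7140 s) = 1.185 J.
Photons incident: 1.185 / 4.263×10⁻¹⁹ = 2.780×10¹⁸, i.e. 2.780×10¹⁸/6.022×10²³ = 4.616×10⁻⁶ mol.
Photons absorbed: 0.180 × 4.616×10⁻⁶ = 8.309×10⁻⁷ mol.
Product: Φ × n_abs = 0.027 × 8.309×10⁻⁷ = 2.243×10⁻⁸ mol.
Mass: 2.243×10⁻⁸ × 242.2 = 5.433×10⁻⁶ g = 0.00543 mg.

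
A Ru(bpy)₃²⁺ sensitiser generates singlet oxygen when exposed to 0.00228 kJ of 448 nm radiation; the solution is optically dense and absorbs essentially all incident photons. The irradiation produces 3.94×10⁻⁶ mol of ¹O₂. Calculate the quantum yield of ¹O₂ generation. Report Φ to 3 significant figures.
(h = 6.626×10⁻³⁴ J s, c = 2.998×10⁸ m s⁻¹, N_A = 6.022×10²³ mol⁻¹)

Photon energy at 448 nm: hc/λ = (6.626×10⁻³⁴)(2.998×10⁸)/(448×10⁻⁹) = 4.434×10⁻¹⁹ J.
Incident energy: 0.00228 kJ = 2.28 J.
Photons incident: 2.28 / 4.434×10⁻¹⁹ = 5.142×10¹⁸, i.e. 5.142×10¹⁸/6.022×10²³ = 8.539×10⁻⁶ mol.
Φ = 3.94×10⁻⁶ mol / 8.539×10⁻⁶ mol photons = 0.461.

Φ = 0.461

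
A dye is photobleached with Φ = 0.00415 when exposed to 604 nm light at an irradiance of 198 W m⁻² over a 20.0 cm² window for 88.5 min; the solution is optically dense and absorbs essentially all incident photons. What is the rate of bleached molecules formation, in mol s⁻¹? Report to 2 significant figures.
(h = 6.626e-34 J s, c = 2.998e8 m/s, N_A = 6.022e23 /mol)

8.3e-9 mol s⁻¹

Photon energy at 604 nm: hc/λ = (6.626e-34)(2.998e8)/(604e-9) = 3.289e-19 J.
Energy delivered: (198 W m⁻²)(20.0e-4 m²)(5310 s) = 2103 J.
Photons incident: 2103 / 3.289e-19 = 6.394e21, i.e. 6.394e21/6.022e23 = 0.01062 mol.
Product formed: 0.00415 × 0.01062 = 4.407e-5 mol.
Rate: 4.407e-5 / 5310 s = 8.3e-9 mol s⁻¹.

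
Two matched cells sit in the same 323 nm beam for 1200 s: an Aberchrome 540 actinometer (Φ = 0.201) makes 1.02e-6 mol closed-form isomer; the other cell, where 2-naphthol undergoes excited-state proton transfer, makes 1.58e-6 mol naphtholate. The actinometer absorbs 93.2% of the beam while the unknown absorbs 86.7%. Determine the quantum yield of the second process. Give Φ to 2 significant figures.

Photons absorbed by the actinometer: 1.02e-6 / 0.201 = 5.075e-6 mol.
Incident flux: 5.075e-6 / 0.932 = 5.445e-6 einstein.
Absorbed by unknown: 0.867 × 5.445e-6 = 4.721e-6 mol.
Φ(unknown) = 1.58e-6 / 4.721e-6 = 0.33.

Φ = 0.33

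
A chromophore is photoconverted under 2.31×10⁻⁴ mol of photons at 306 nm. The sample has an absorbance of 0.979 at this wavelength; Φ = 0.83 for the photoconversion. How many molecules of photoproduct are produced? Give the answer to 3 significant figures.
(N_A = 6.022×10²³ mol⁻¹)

1.03×10²⁰ molecules

Fraction absorbed: 1 − 10^(−0.979) = 0.8950.
Photons absorbed: 0.8950 × 2.31×10⁻⁴ = 2.067×10⁻⁴ mol.
Product: Φ × n_abs = 0.83 × 2.067×10⁻⁴ = 1.716×10⁻⁴ mol.
As a count: 1.716×10⁻⁴ × 6.022×10²³ = 1.03×10²⁰.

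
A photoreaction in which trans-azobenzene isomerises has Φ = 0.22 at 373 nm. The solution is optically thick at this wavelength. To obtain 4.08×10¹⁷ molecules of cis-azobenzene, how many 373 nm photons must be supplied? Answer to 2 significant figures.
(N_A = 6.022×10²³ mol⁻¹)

Product: 4.08×10¹⁷ / 6.022×10²³ = 6.775×10⁻⁷ mol.
Photons that must be absorbed: 6.775×10⁻⁷ / 0.22 = 3.080×10⁻⁶ mol.
Photon count: 3.080×10⁻⁶ × 6.022×10²³ = 1.9×10¹⁸.

1.9×10¹⁸ photons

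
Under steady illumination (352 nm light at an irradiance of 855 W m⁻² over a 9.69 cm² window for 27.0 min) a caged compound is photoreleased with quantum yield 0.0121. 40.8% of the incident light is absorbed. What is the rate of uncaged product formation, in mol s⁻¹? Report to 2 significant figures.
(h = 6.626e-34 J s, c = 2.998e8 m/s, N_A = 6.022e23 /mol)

1.2e-8 mol s⁻¹

Photon energy at 352 nm: hc/λ = (6.626e-34)(2.998e8)/(352e-9) = 5.643e-19 J.
Energy delivered: (855 W m⁻²)(9.69e-4 m²)(1620 s) = 1342 J.
Photons incident: 1342 / 5.643e-19 = 2.378e21, i.e. 2.378e21/6.022e23 = 0.003949 mol.
Photons absorbed: 0.408 × 0.003949 = 0.001611 mol.
Product formed: 0.0121 × 0.001611 = 1.949e-5 mol.
Rate: 1.949e-5 / 1620 s = 1.2e-8 mol s⁻¹.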